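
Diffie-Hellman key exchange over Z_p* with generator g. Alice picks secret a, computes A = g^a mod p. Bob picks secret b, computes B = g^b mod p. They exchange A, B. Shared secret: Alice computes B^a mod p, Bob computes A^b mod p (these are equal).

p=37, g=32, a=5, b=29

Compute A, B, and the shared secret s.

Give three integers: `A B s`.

Answer: 20 2 32

Derivation:
A = 32^5 mod 37  (bits of 5 = 101)
  bit 0 = 1: r = r^2 * 32 mod 37 = 1^2 * 32 = 1*32 = 32
  bit 1 = 0: r = r^2 mod 37 = 32^2 = 25
  bit 2 = 1: r = r^2 * 32 mod 37 = 25^2 * 32 = 33*32 = 20
  -> A = 20
B = 32^29 mod 37  (bits of 29 = 11101)
  bit 0 = 1: r = r^2 * 32 mod 37 = 1^2 * 32 = 1*32 = 32
  bit 1 = 1: r = r^2 * 32 mod 37 = 32^2 * 32 = 25*32 = 23
  bit 2 = 1: r = r^2 * 32 mod 37 = 23^2 * 32 = 11*32 = 19
  bit 3 = 0: r = r^2 mod 37 = 19^2 = 28
  bit 4 = 1: r = r^2 * 32 mod 37 = 28^2 * 32 = 7*32 = 2
  -> B = 2
s = B^a = 2^5 mod 37  (bits of 5 = 101)
  bit 0 = 1: r = r^2 * 2 mod 37 = 1^2 * 2 = 1*2 = 2
  bit 1 = 0: r = r^2 mod 37 = 2^2 = 4
  bit 2 = 1: r = r^2 * 2 mod 37 = 4^2 * 2 = 16*2 = 32
  -> s = B^a = 32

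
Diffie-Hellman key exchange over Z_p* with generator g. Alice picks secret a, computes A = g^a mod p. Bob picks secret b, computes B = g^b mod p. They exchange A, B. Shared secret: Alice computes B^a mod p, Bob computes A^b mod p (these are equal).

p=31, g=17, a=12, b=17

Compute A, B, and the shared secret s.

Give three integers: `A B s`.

Answer: 2 21 4

Derivation:
A = 17^12 mod 31  (bits of 12 = 1100)
  bit 0 = 1: r = r^2 * 17 mod 31 = 1^2 * 17 = 1*17 = 17
  bit 1 = 1: r = r^2 * 17 mod 31 = 17^2 * 17 = 10*17 = 15
  bit 2 = 0: r = r^2 mod 31 = 15^2 = 8
  bit 3 = 0: r = r^2 mod 31 = 8^2 = 2
  -> A = 2
B = 17^17 mod 31  (bits of 17 = 10001)
  bit 0 = 1: r = r^2 * 17 mod 31 = 1^2 * 17 = 1*17 = 17
  bit 1 = 0: r = r^2 mod 31 = 17^2 = 10
  bit 2 = 0: r = r^2 mod 31 = 10^2 = 7
  bit 3 = 0: r = r^2 mod 31 = 7^2 = 18
  bit 4 = 1: r = r^2 * 17 mod 31 = 18^2 * 17 = 14*17 = 21
  -> B = 21
s = B^a = 21^12 mod 31  (bits of 12 = 1100)
  bit 0 = 1: r = r^2 * 21 mod 31 = 1^2 * 21 = 1*21 = 21
  bit 1 = 1: r = r^2 * 21 mod 31 = 21^2 * 21 = 7*21 = 23
  bit 2 = 0: r = r^2 mod 31 = 23^2 = 2
  bit 3 = 0: r = r^2 mod 31 = 2^2 = 4
  -> s = B^a = 4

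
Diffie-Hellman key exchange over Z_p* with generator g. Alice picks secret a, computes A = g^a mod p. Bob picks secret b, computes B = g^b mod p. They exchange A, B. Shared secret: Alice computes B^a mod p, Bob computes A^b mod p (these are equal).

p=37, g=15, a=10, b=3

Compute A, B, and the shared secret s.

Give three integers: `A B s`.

A = 15^10 mod 37  (bits of 10 = 1010)
  bit 0 = 1: r = r^2 * 15 mod 37 = 1^2 * 15 = 1*15 = 15
  bit 1 = 0: r = r^2 mod 37 = 15^2 = 3
  bit 2 = 1: r = r^2 * 15 mod 37 = 3^2 * 15 = 9*15 = 24
  bit 3 = 0: r = r^2 mod 37 = 24^2 = 21
  -> A = 21
B = 15^3 mod 37  (bits of 3 = 11)
  bit 0 = 1: r = r^2 * 15 mod 37 = 1^2 * 15 = 1*15 = 15
  bit 1 = 1: r = r^2 * 15 mod 37 = 15^2 * 15 = 3*15 = 8
  -> B = 8
s = B^a = 8^10 mod 37  (bits of 10 = 1010)
  bit 0 = 1: r = r^2 * 8 mod 37 = 1^2 * 8 = 1*8 = 8
  bit 1 = 0: r = r^2 mod 37 = 8^2 = 27
  bit 2 = 1: r = r^2 * 8 mod 37 = 27^2 * 8 = 26*8 = 23
  bit 3 = 0: r = r^2 mod 37 = 23^2 = 11
  -> s = B^a = 11

Answer: 21 8 11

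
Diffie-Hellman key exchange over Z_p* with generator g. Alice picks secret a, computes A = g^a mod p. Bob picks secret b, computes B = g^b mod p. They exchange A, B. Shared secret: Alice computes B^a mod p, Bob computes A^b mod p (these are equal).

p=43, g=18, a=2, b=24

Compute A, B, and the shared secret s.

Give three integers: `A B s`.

Answer: 23 16 41

Derivation:
A = 18^2 mod 43  (bits of 2 = 10)
  bit 0 = 1: r = r^2 * 18 mod 43 = 1^2 * 18 = 1*18 = 18
  bit 1 = 0: r = r^2 mod 43 = 18^2 = 23
  -> A = 23
B = 18^24 mod 43  (bits of 24 = 11000)
  bit 0 = 1: r = r^2 * 18 mod 43 = 1^2 * 18 = 1*18 = 18
  bit 1 = 1: r = r^2 * 18 mod 43 = 18^2 * 18 = 23*18 = 27
  bit 2 = 0: r = r^2 mod 43 = 27^2 = 41
  bit 3 = 0: r = r^2 mod 43 = 41^2 = 4
  bit 4 = 0: r = r^2 mod 43 = 4^2 = 16
  -> B = 16
s = B^a = 16^2 mod 43  (bits of 2 = 10)
  bit 0 = 1: r = r^2 * 16 mod 43 = 1^2 * 16 = 1*16 = 16
  bit 1 = 0: r = r^2 mod 43 = 16^2 = 41
  -> s = B^a = 41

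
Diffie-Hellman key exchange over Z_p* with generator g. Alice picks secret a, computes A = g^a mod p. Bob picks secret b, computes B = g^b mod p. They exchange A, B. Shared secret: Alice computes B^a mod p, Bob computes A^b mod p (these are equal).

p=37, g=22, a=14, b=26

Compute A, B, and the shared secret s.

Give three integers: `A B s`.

A = 22^14 mod 37  (bits of 14 = 1110)
  bit 0 = 1: r = r^2 * 22 mod 37 = 1^2 * 22 = 1*22 = 22
  bit 1 = 1: r = r^2 * 22 mod 37 = 22^2 * 22 = 3*22 = 29
  bit 2 = 1: r = r^2 * 22 mod 37 = 29^2 * 22 = 27*22 = 2
  bit 3 = 0: r = r^2 mod 37 = 2^2 = 4
  -> A = 4
B = 22^26 mod 37  (bits of 26 = 11010)
  bit 0 = 1: r = r^2 * 22 mod 37 = 1^2 * 22 = 1*22 = 22
  bit 1 = 1: r = r^2 * 22 mod 37 = 22^2 * 22 = 3*22 = 29
  bit 2 = 0: r = r^2 mod 37 = 29^2 = 27
  bit 3 = 1: r = r^2 * 22 mod 37 = 27^2 * 22 = 26*22 = 17
  bit 4 = 0: r = r^2 mod 37 = 17^2 = 30
  -> B = 30
s = B^a = 30^14 mod 37  (bits of 14 = 1110)
  bit 0 = 1: r = r^2 * 30 mod 37 = 1^2 * 30 = 1*30 = 30
  bit 1 = 1: r = r^2 * 30 mod 37 = 30^2 * 30 = 12*30 = 27
  bit 2 = 1: r = r^2 * 30 mod 37 = 27^2 * 30 = 26*30 = 3
  bit 3 = 0: r = r^2 mod 37 = 3^2 = 9
  -> s = B^a = 9

Answer: 4 30 9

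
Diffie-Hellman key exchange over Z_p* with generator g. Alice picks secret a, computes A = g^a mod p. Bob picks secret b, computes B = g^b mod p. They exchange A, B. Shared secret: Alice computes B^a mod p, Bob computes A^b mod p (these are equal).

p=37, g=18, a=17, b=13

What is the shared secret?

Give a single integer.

Answer: 15

Derivation:
A = 18^17 mod 37  (bits of 17 = 10001)
  bit 0 = 1: r = r^2 * 18 mod 37 = 1^2 * 18 = 1*18 = 18
  bit 1 = 0: r = r^2 mod 37 = 18^2 = 28
  bit 2 = 0: r = r^2 mod 37 = 28^2 = 7
  bit 3 = 0: r = r^2 mod 37 = 7^2 = 12
  bit 4 = 1: r = r^2 * 18 mod 37 = 12^2 * 18 = 33*18 = 2
  -> A = 2
B = 18^13 mod 37  (bits of 13 = 1101)
  bit 0 = 1: r = r^2 * 18 mod 37 = 1^2 * 18 = 1*18 = 18
  bit 1 = 1: r = r^2 * 18 mod 37 = 18^2 * 18 = 28*18 = 23
  bit 2 = 0: r = r^2 mod 37 = 23^2 = 11
  bit 3 = 1: r = r^2 * 18 mod 37 = 11^2 * 18 = 10*18 = 32
  -> B = 32
s = B^a = 32^17 mod 37  (bits of 17 = 10001)
  bit 0 = 1: r = r^2 * 32 mod 37 = 1^2 * 32 = 1*32 = 32
  bit 1 = 0: r = r^2 mod 37 = 32^2 = 25
  bit 2 = 0: r = r^2 mod 37 = 25^2 = 33
  bit 3 = 0: r = r^2 mod 37 = 33^2 = 16
  bit 4 = 1: r = r^2 * 32 mod 37 = 16^2 * 32 = 34*32 = 15
  -> s = B^a = 15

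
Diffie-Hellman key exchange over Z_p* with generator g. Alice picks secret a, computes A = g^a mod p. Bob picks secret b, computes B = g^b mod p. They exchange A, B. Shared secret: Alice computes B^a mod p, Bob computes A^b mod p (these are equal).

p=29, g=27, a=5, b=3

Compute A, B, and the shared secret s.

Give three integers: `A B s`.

Answer: 26 21 2

Derivation:
A = 27^5 mod 29  (bits of 5 = 101)
  bit 0 = 1: r = r^2 * 27 mod 29 = 1^2 * 27 = 1*27 = 27
  bit 1 = 0: r = r^2 mod 29 = 27^2 = 4
  bit 2 = 1: r = r^2 * 27 mod 29 = 4^2 * 27 = 16*27 = 26
  -> A = 26
B = 27^3 mod 29  (bits of 3 = 11)
  bit 0 = 1: r = r^2 * 27 mod 29 = 1^2 * 27 = 1*27 = 27
  bit 1 = 1: r = r^2 * 27 mod 29 = 27^2 * 27 = 4*27 = 21
  -> B = 21
s = B^a = 21^5 mod 29  (bits of 5 = 101)
  bit 0 = 1: r = r^2 * 21 mod 29 = 1^2 * 21 = 1*21 = 21
  bit 1 = 0: r = r^2 mod 29 = 21^2 = 6
  bit 2 = 1: r = r^2 * 21 mod 29 = 6^2 * 21 = 7*21 = 2
  -> s = B^a = 2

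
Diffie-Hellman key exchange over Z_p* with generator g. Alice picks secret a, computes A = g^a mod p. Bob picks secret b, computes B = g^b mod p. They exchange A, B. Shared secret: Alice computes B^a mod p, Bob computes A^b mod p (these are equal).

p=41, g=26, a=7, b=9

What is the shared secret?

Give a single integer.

Answer: 13

Derivation:
A = 26^7 mod 41  (bits of 7 = 111)
  bit 0 = 1: r = r^2 * 26 mod 41 = 1^2 * 26 = 1*26 = 26
  bit 1 = 1: r = r^2 * 26 mod 41 = 26^2 * 26 = 20*26 = 28
  bit 2 = 1: r = r^2 * 26 mod 41 = 28^2 * 26 = 5*26 = 7
  -> A = 7
B = 26^9 mod 41  (bits of 9 = 1001)
  bit 0 = 1: r = r^2 * 26 mod 41 = 1^2 * 26 = 1*26 = 26
  bit 1 = 0: r = r^2 mod 41 = 26^2 = 20
  bit 2 = 0: r = r^2 mod 41 = 20^2 = 31
  bit 3 = 1: r = r^2 * 26 mod 41 = 31^2 * 26 = 18*26 = 17
  -> B = 17
s = B^a = 17^7 mod 41  (bits of 7 = 111)
  bit 0 = 1: r = r^2 * 17 mod 41 = 1^2 * 17 = 1*17 = 17
  bit 1 = 1: r = r^2 * 17 mod 41 = 17^2 * 17 = 2*17 = 34
  bit 2 = 1: r = r^2 * 17 mod 41 = 34^2 * 17 = 8*17 = 13
  -> s = B^a = 13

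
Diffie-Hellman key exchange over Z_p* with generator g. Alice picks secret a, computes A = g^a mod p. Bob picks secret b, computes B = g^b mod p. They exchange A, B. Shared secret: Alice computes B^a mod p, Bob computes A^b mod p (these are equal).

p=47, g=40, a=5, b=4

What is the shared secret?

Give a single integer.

A = 40^5 mod 47  (bits of 5 = 101)
  bit 0 = 1: r = r^2 * 40 mod 47 = 1^2 * 40 = 1*40 = 40
  bit 1 = 0: r = r^2 mod 47 = 40^2 = 2
  bit 2 = 1: r = r^2 * 40 mod 47 = 2^2 * 40 = 4*40 = 19
  -> A = 19
B = 40^4 mod 47  (bits of 4 = 100)
  bit 0 = 1: r = r^2 * 40 mod 47 = 1^2 * 40 = 1*40 = 40
  bit 1 = 0: r = r^2 mod 47 = 40^2 = 2
  bit 2 = 0: r = r^2 mod 47 = 2^2 = 4
  -> B = 4
s = B^a = 4^5 mod 47  (bits of 5 = 101)
  bit 0 = 1: r = r^2 * 4 mod 47 = 1^2 * 4 = 1*4 = 4
  bit 1 = 0: r = r^2 mod 47 = 4^2 = 16
  bit 2 = 1: r = r^2 * 4 mod 47 = 16^2 * 4 = 21*4 = 37
  -> s = B^a = 37

Answer: 37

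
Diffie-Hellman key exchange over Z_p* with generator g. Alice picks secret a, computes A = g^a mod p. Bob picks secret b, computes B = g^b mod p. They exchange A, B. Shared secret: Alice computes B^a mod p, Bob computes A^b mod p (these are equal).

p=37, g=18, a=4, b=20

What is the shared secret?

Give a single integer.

Answer: 12

Derivation:
A = 18^4 mod 37  (bits of 4 = 100)
  bit 0 = 1: r = r^2 * 18 mod 37 = 1^2 * 18 = 1*18 = 18
  bit 1 = 0: r = r^2 mod 37 = 18^2 = 28
  bit 2 = 0: r = r^2 mod 37 = 28^2 = 7
  -> A = 7
B = 18^20 mod 37  (bits of 20 = 10100)
  bit 0 = 1: r = r^2 * 18 mod 37 = 1^2 * 18 = 1*18 = 18
  bit 1 = 0: r = r^2 mod 37 = 18^2 = 28
  bit 2 = 1: r = r^2 * 18 mod 37 = 28^2 * 18 = 7*18 = 15
  bit 3 = 0: r = r^2 mod 37 = 15^2 = 3
  bit 4 = 0: r = r^2 mod 37 = 3^2 = 9
  -> B = 9
s = B^a = 9^4 mod 37  (bits of 4 = 100)
  bit 0 = 1: r = r^2 * 9 mod 37 = 1^2 * 9 = 1*9 = 9
  bit 1 = 0: r = r^2 mod 37 = 9^2 = 7
  bit 2 = 0: r = r^2 mod 37 = 7^2 = 12
  -> s = B^a = 12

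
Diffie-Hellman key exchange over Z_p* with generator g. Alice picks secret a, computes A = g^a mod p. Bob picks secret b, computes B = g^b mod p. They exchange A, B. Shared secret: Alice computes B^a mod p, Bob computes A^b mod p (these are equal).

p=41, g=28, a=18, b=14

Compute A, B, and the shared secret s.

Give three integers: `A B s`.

Answer: 8 20 4

Derivation:
A = 28^18 mod 41  (bits of 18 = 10010)
  bit 0 = 1: r = r^2 * 28 mod 41 = 1^2 * 28 = 1*28 = 28
  bit 1 = 0: r = r^2 mod 41 = 28^2 = 5
  bit 2 = 0: r = r^2 mod 41 = 5^2 = 25
  bit 3 = 1: r = r^2 * 28 mod 41 = 25^2 * 28 = 10*28 = 34
  bit 4 = 0: r = r^2 mod 41 = 34^2 = 8
  -> A = 8
B = 28^14 mod 41  (bits of 14 = 1110)
  bit 0 = 1: r = r^2 * 28 mod 41 = 1^2 * 28 = 1*28 = 28
  bit 1 = 1: r = r^2 * 28 mod 41 = 28^2 * 28 = 5*28 = 17
  bit 2 = 1: r = r^2 * 28 mod 41 = 17^2 * 28 = 2*28 = 15
  bit 3 = 0: r = r^2 mod 41 = 15^2 = 20
  -> B = 20
s = B^a = 20^18 mod 41  (bits of 18 = 10010)
  bit 0 = 1: r = r^2 * 20 mod 41 = 1^2 * 20 = 1*20 = 20
  bit 1 = 0: r = r^2 mod 41 = 20^2 = 31
  bit 2 = 0: r = r^2 mod 41 = 31^2 = 18
  bit 3 = 1: r = r^2 * 20 mod 41 = 18^2 * 20 = 37*20 = 2
  bit 4 = 0: r = r^2 mod 41 = 2^2 = 4
  -> s = B^a = 4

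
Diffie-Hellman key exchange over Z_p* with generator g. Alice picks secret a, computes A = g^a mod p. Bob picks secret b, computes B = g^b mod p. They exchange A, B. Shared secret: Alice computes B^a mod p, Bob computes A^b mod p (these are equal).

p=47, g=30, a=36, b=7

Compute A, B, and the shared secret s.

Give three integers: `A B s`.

Answer: 42 44 36

Derivation:
A = 30^36 mod 47  (bits of 36 = 100100)
  bit 0 = 1: r = r^2 * 30 mod 47 = 1^2 * 30 = 1*30 = 30
  bit 1 = 0: r = r^2 mod 47 = 30^2 = 7
  bit 2 = 0: r = r^2 mod 47 = 7^2 = 2
  bit 3 = 1: r = r^2 * 30 mod 47 = 2^2 * 30 = 4*30 = 26
  bit 4 = 0: r = r^2 mod 47 = 26^2 = 18
  bit 5 = 0: r = r^2 mod 47 = 18^2 = 42
  -> A = 42
B = 30^7 mod 47  (bits of 7 = 111)
  bit 0 = 1: r = r^2 * 30 mod 47 = 1^2 * 30 = 1*30 = 30
  bit 1 = 1: r = r^2 * 30 mod 47 = 30^2 * 30 = 7*30 = 22
  bit 2 = 1: r = r^2 * 30 mod 47 = 22^2 * 30 = 14*30 = 44
  -> B = 44
s = B^a = 44^36 mod 47  (bits of 36 = 100100)
  bit 0 = 1: r = r^2 * 44 mod 47 = 1^2 * 44 = 1*44 = 44
  bit 1 = 0: r = r^2 mod 47 = 44^2 = 9
  bit 2 = 0: r = r^2 mod 47 = 9^2 = 34
  bit 3 = 1: r = r^2 * 44 mod 47 = 34^2 * 44 = 28*44 = 10
  bit 4 = 0: r = r^2 mod 47 = 10^2 = 6
  bit 5 = 0: r = r^2 mod 47 = 6^2 = 36
  -> s = B^a = 36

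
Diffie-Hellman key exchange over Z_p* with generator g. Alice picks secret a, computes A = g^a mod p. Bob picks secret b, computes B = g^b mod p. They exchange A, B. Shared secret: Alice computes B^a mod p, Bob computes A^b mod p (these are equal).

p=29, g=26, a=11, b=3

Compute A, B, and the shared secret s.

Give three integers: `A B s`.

Answer: 14 2 18

Derivation:
A = 26^11 mod 29  (bits of 11 = 1011)
  bit 0 = 1: r = r^2 * 26 mod 29 = 1^2 * 26 = 1*26 = 26
  bit 1 = 0: r = r^2 mod 29 = 26^2 = 9
  bit 2 = 1: r = r^2 * 26 mod 29 = 9^2 * 26 = 23*26 = 18
  bit 3 = 1: r = r^2 * 26 mod 29 = 18^2 * 26 = 5*26 = 14
  -> A = 14
B = 26^3 mod 29  (bits of 3 = 11)
  bit 0 = 1: r = r^2 * 26 mod 29 = 1^2 * 26 = 1*26 = 26
  bit 1 = 1: r = r^2 * 26 mod 29 = 26^2 * 26 = 9*26 = 2
  -> B = 2
s = B^a = 2^11 mod 29  (bits of 11 = 1011)
  bit 0 = 1: r = r^2 * 2 mod 29 = 1^2 * 2 = 1*2 = 2
  bit 1 = 0: r = r^2 mod 29 = 2^2 = 4
  bit 2 = 1: r = r^2 * 2 mod 29 = 4^2 * 2 = 16*2 = 3
  bit 3 = 1: r = r^2 * 2 mod 29 = 3^2 * 2 = 9*2 = 18
  -> s = B^a = 18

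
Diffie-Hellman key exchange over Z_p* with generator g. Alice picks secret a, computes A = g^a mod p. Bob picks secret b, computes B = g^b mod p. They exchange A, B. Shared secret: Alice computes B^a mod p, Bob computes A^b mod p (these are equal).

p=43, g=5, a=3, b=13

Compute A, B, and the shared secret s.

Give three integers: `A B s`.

A = 5^3 mod 43  (bits of 3 = 11)
  bit 0 = 1: r = r^2 * 5 mod 43 = 1^2 * 5 = 1*5 = 5
  bit 1 = 1: r = r^2 * 5 mod 43 = 5^2 * 5 = 25*5 = 39
  -> A = 39
B = 5^13 mod 43  (bits of 13 = 1101)
  bit 0 = 1: r = r^2 * 5 mod 43 = 1^2 * 5 = 1*5 = 5
  bit 1 = 1: r = r^2 * 5 mod 43 = 5^2 * 5 = 25*5 = 39
  bit 2 = 0: r = r^2 mod 43 = 39^2 = 16
  bit 3 = 1: r = r^2 * 5 mod 43 = 16^2 * 5 = 41*5 = 33
  -> B = 33
s = B^a = 33^3 mod 43  (bits of 3 = 11)
  bit 0 = 1: r = r^2 * 33 mod 43 = 1^2 * 33 = 1*33 = 33
  bit 1 = 1: r = r^2 * 33 mod 43 = 33^2 * 33 = 14*33 = 32
  -> s = B^a = 32

Answer: 39 33 32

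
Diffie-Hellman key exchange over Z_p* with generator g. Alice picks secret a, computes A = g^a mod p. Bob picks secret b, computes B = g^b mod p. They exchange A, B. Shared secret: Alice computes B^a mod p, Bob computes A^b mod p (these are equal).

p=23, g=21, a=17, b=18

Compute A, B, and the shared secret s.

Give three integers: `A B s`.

Answer: 5 13 6

Derivation:
A = 21^17 mod 23  (bits of 17 = 10001)
  bit 0 = 1: r = r^2 * 21 mod 23 = 1^2 * 21 = 1*21 = 21
  bit 1 = 0: r = r^2 mod 23 = 21^2 = 4
  bit 2 = 0: r = r^2 mod 23 = 4^2 = 16
  bit 3 = 0: r = r^2 mod 23 = 16^2 = 3
  bit 4 = 1: r = r^2 * 21 mod 23 = 3^2 * 21 = 9*21 = 5
  -> A = 5
B = 21^18 mod 23  (bits of 18 = 10010)
  bit 0 = 1: r = r^2 * 21 mod 23 = 1^2 * 21 = 1*21 = 21
  bit 1 = 0: r = r^2 mod 23 = 21^2 = 4
  bit 2 = 0: r = r^2 mod 23 = 4^2 = 16
  bit 3 = 1: r = r^2 * 21 mod 23 = 16^2 * 21 = 3*21 = 17
  bit 4 = 0: r = r^2 mod 23 = 17^2 = 13
  -> B = 13
s = B^a = 13^17 mod 23  (bits of 17 = 10001)
  bit 0 = 1: r = r^2 * 13 mod 23 = 1^2 * 13 = 1*13 = 13
  bit 1 = 0: r = r^2 mod 23 = 13^2 = 8
  bit 2 = 0: r = r^2 mod 23 = 8^2 = 18
  bit 3 = 0: r = r^2 mod 23 = 18^2 = 2
  bit 4 = 1: r = r^2 * 13 mod 23 = 2^2 * 13 = 4*13 = 6
  -> s = B^a = 6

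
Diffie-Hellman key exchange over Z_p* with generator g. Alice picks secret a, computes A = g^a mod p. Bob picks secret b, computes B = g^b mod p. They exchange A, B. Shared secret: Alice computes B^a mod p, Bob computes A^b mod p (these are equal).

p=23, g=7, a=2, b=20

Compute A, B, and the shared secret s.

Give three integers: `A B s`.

Answer: 3 8 18

Derivation:
A = 7^2 mod 23  (bits of 2 = 10)
  bit 0 = 1: r = r^2 * 7 mod 23 = 1^2 * 7 = 1*7 = 7
  bit 1 = 0: r = r^2 mod 23 = 7^2 = 3
  -> A = 3
B = 7^20 mod 23  (bits of 20 = 10100)
  bit 0 = 1: r = r^2 * 7 mod 23 = 1^2 * 7 = 1*7 = 7
  bit 1 = 0: r = r^2 mod 23 = 7^2 = 3
  bit 2 = 1: r = r^2 * 7 mod 23 = 3^2 * 7 = 9*7 = 17
  bit 3 = 0: r = r^2 mod 23 = 17^2 = 13
  bit 4 = 0: r = r^2 mod 23 = 13^2 = 8
  -> B = 8
s = B^a = 8^2 mod 23  (bits of 2 = 10)
  bit 0 = 1: r = r^2 * 8 mod 23 = 1^2 * 8 = 1*8 = 8
  bit 1 = 0: r = r^2 mod 23 = 8^2 = 18
  -> s = B^a = 18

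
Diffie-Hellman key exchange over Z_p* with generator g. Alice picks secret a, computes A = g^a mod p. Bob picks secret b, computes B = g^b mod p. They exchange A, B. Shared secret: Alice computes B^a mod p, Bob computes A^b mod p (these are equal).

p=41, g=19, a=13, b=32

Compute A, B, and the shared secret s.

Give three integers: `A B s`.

Answer: 15 10 16

Derivation:
A = 19^13 mod 41  (bits of 13 = 1101)
  bit 0 = 1: r = r^2 * 19 mod 41 = 1^2 * 19 = 1*19 = 19
  bit 1 = 1: r = r^2 * 19 mod 41 = 19^2 * 19 = 33*19 = 12
  bit 2 = 0: r = r^2 mod 41 = 12^2 = 21
  bit 3 = 1: r = r^2 * 19 mod 41 = 21^2 * 19 = 31*19 = 15
  -> A = 15
B = 19^32 mod 41  (bits of 32 = 100000)
  bit 0 = 1: r = r^2 * 19 mod 41 = 1^2 * 19 = 1*19 = 19
  bit 1 = 0: r = r^2 mod 41 = 19^2 = 33
  bit 2 = 0: r = r^2 mod 41 = 33^2 = 23
  bit 3 = 0: r = r^2 mod 41 = 23^2 = 37
  bit 4 = 0: r = r^2 mod 41 = 37^2 = 16
  bit 5 = 0: r = r^2 mod 41 = 16^2 = 10
  -> B = 10
s = B^a = 10^13 mod 41  (bits of 13 = 1101)
  bit 0 = 1: r = r^2 * 10 mod 41 = 1^2 * 10 = 1*10 = 10
  bit 1 = 1: r = r^2 * 10 mod 41 = 10^2 * 10 = 18*10 = 16
  bit 2 = 0: r = r^2 mod 41 = 16^2 = 10
  bit 3 = 1: r = r^2 * 10 mod 41 = 10^2 * 10 = 18*10 = 16
  -> s = B^a = 16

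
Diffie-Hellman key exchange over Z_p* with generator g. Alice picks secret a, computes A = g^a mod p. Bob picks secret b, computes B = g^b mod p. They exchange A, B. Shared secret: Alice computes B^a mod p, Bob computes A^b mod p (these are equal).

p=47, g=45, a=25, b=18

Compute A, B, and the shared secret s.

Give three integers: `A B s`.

A = 45^25 mod 47  (bits of 25 = 11001)
  bit 0 = 1: r = r^2 * 45 mod 47 = 1^2 * 45 = 1*45 = 45
  bit 1 = 1: r = r^2 * 45 mod 47 = 45^2 * 45 = 4*45 = 39
  bit 2 = 0: r = r^2 mod 47 = 39^2 = 17
  bit 3 = 0: r = r^2 mod 47 = 17^2 = 7
  bit 4 = 1: r = r^2 * 45 mod 47 = 7^2 * 45 = 2*45 = 43
  -> A = 43
B = 45^18 mod 47  (bits of 18 = 10010)
  bit 0 = 1: r = r^2 * 45 mod 47 = 1^2 * 45 = 1*45 = 45
  bit 1 = 0: r = r^2 mod 47 = 45^2 = 4
  bit 2 = 0: r = r^2 mod 47 = 4^2 = 16
  bit 3 = 1: r = r^2 * 45 mod 47 = 16^2 * 45 = 21*45 = 5
  bit 4 = 0: r = r^2 mod 47 = 5^2 = 25
  -> B = 25
s = B^a = 25^25 mod 47  (bits of 25 = 11001)
  bit 0 = 1: r = r^2 * 25 mod 47 = 1^2 * 25 = 1*25 = 25
  bit 1 = 1: r = r^2 * 25 mod 47 = 25^2 * 25 = 14*25 = 21
  bit 2 = 0: r = r^2 mod 47 = 21^2 = 18
  bit 3 = 0: r = r^2 mod 47 = 18^2 = 42
  bit 4 = 1: r = r^2 * 25 mod 47 = 42^2 * 25 = 25*25 = 14
  -> s = B^a = 14

Answer: 43 25 14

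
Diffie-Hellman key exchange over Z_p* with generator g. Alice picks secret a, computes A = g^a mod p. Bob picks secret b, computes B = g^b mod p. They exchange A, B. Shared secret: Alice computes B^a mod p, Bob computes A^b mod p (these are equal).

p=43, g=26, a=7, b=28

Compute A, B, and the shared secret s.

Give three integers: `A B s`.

A = 26^7 mod 43  (bits of 7 = 111)
  bit 0 = 1: r = r^2 * 26 mod 43 = 1^2 * 26 = 1*26 = 26
  bit 1 = 1: r = r^2 * 26 mod 43 = 26^2 * 26 = 31*26 = 32
  bit 2 = 1: r = r^2 * 26 mod 43 = 32^2 * 26 = 35*26 = 7
  -> A = 7
B = 26^28 mod 43  (bits of 28 = 11100)
  bit 0 = 1: r = r^2 * 26 mod 43 = 1^2 * 26 = 1*26 = 26
  bit 1 = 1: r = r^2 * 26 mod 43 = 26^2 * 26 = 31*26 = 32
  bit 2 = 1: r = r^2 * 26 mod 43 = 32^2 * 26 = 35*26 = 7
  bit 3 = 0: r = r^2 mod 43 = 7^2 = 6
  bit 4 = 0: r = r^2 mod 43 = 6^2 = 36
  -> B = 36
s = B^a = 36^7 mod 43  (bits of 7 = 111)
  bit 0 = 1: r = r^2 * 36 mod 43 = 1^2 * 36 = 1*36 = 36
  bit 1 = 1: r = r^2 * 36 mod 43 = 36^2 * 36 = 6*36 = 1
  bit 2 = 1: r = r^2 * 36 mod 43 = 1^2 * 36 = 1*36 = 36
  -> s = B^a = 36

Answer: 7 36 36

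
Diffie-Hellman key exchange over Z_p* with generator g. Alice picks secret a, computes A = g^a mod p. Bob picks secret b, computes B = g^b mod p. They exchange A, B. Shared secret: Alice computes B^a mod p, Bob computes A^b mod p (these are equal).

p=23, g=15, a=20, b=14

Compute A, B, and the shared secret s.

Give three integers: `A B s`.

A = 15^20 mod 23  (bits of 20 = 10100)
  bit 0 = 1: r = r^2 * 15 mod 23 = 1^2 * 15 = 1*15 = 15
  bit 1 = 0: r = r^2 mod 23 = 15^2 = 18
  bit 2 = 1: r = r^2 * 15 mod 23 = 18^2 * 15 = 2*15 = 7
  bit 3 = 0: r = r^2 mod 23 = 7^2 = 3
  bit 4 = 0: r = r^2 mod 23 = 3^2 = 9
  -> A = 9
B = 15^14 mod 23  (bits of 14 = 1110)
  bit 0 = 1: r = r^2 * 15 mod 23 = 1^2 * 15 = 1*15 = 15
  bit 1 = 1: r = r^2 * 15 mod 23 = 15^2 * 15 = 18*15 = 17
  bit 2 = 1: r = r^2 * 15 mod 23 = 17^2 * 15 = 13*15 = 11
  bit 3 = 0: r = r^2 mod 23 = 11^2 = 6
  -> B = 6
s = B^a = 6^20 mod 23  (bits of 20 = 10100)
  bit 0 = 1: r = r^2 * 6 mod 23 = 1^2 * 6 = 1*6 = 6
  bit 1 = 0: r = r^2 mod 23 = 6^2 = 13
  bit 2 = 1: r = r^2 * 6 mod 23 = 13^2 * 6 = 8*6 = 2
  bit 3 = 0: r = r^2 mod 23 = 2^2 = 4
  bit 4 = 0: r = r^2 mod 23 = 4^2 = 16
  -> s = B^a = 16

Answer: 9 6 16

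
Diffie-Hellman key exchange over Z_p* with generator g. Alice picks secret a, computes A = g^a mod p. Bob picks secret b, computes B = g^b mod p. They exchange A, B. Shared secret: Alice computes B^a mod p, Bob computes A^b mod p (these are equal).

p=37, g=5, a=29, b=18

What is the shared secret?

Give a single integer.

A = 5^29 mod 37  (bits of 29 = 11101)
  bit 0 = 1: r = r^2 * 5 mod 37 = 1^2 * 5 = 1*5 = 5
  bit 1 = 1: r = r^2 * 5 mod 37 = 5^2 * 5 = 25*5 = 14
  bit 2 = 1: r = r^2 * 5 mod 37 = 14^2 * 5 = 11*5 = 18
  bit 3 = 0: r = r^2 mod 37 = 18^2 = 28
  bit 4 = 1: r = r^2 * 5 mod 37 = 28^2 * 5 = 7*5 = 35
  -> A = 35
B = 5^18 mod 37  (bits of 18 = 10010)
  bit 0 = 1: r = r^2 * 5 mod 37 = 1^2 * 5 = 1*5 = 5
  bit 1 = 0: r = r^2 mod 37 = 5^2 = 25
  bit 2 = 0: r = r^2 mod 37 = 25^2 = 33
  bit 3 = 1: r = r^2 * 5 mod 37 = 33^2 * 5 = 16*5 = 6
  bit 4 = 0: r = r^2 mod 37 = 6^2 = 36
  -> B = 36
s = B^a = 36^29 mod 37  (bits of 29 = 11101)
  bit 0 = 1: r = r^2 * 36 mod 37 = 1^2 * 36 = 1*36 = 36
  bit 1 = 1: r = r^2 * 36 mod 37 = 36^2 * 36 = 1*36 = 36
  bit 2 = 1: r = r^2 * 36 mod 37 = 36^2 * 36 = 1*36 = 36
  bit 3 = 0: r = r^2 mod 37 = 36^2 = 1
  bit 4 = 1: r = r^2 * 36 mod 37 = 1^2 * 36 = 1*36 = 36
  -> s = B^a = 36

Answer: 36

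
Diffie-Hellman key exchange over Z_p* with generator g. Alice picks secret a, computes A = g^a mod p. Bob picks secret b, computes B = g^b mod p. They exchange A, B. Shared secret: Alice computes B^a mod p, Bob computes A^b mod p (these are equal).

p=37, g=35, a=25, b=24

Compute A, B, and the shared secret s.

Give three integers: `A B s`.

A = 35^25 mod 37  (bits of 25 = 11001)
  bit 0 = 1: r = r^2 * 35 mod 37 = 1^2 * 35 = 1*35 = 35
  bit 1 = 1: r = r^2 * 35 mod 37 = 35^2 * 35 = 4*35 = 29
  bit 2 = 0: r = r^2 mod 37 = 29^2 = 27
  bit 3 = 0: r = r^2 mod 37 = 27^2 = 26
  bit 4 = 1: r = r^2 * 35 mod 37 = 26^2 * 35 = 10*35 = 17
  -> A = 17
B = 35^24 mod 37  (bits of 24 = 11000)
  bit 0 = 1: r = r^2 * 35 mod 37 = 1^2 * 35 = 1*35 = 35
  bit 1 = 1: r = r^2 * 35 mod 37 = 35^2 * 35 = 4*35 = 29
  bit 2 = 0: r = r^2 mod 37 = 29^2 = 27
  bit 3 = 0: r = r^2 mod 37 = 27^2 = 26
  bit 4 = 0: r = r^2 mod 37 = 26^2 = 10
  -> B = 10
s = B^a = 10^25 mod 37  (bits of 25 = 11001)
  bit 0 = 1: r = r^2 * 10 mod 37 = 1^2 * 10 = 1*10 = 10
  bit 1 = 1: r = r^2 * 10 mod 37 = 10^2 * 10 = 26*10 = 1
  bit 2 = 0: r = r^2 mod 37 = 1^2 = 1
  bit 3 = 0: r = r^2 mod 37 = 1^2 = 1
  bit 4 = 1: r = r^2 * 10 mod 37 = 1^2 * 10 = 1*10 = 10
  -> s = B^a = 10

Answer: 17 10 10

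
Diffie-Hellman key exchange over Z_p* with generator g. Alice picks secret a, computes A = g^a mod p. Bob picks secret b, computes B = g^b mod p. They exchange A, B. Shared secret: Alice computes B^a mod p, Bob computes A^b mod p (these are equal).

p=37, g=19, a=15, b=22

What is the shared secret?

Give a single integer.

A = 19^15 mod 37  (bits of 15 = 1111)
  bit 0 = 1: r = r^2 * 19 mod 37 = 1^2 * 19 = 1*19 = 19
  bit 1 = 1: r = r^2 * 19 mod 37 = 19^2 * 19 = 28*19 = 14
  bit 2 = 1: r = r^2 * 19 mod 37 = 14^2 * 19 = 11*19 = 24
  bit 3 = 1: r = r^2 * 19 mod 37 = 24^2 * 19 = 21*19 = 29
  -> A = 29
B = 19^22 mod 37  (bits of 22 = 10110)
  bit 0 = 1: r = r^2 * 19 mod 37 = 1^2 * 19 = 1*19 = 19
  bit 1 = 0: r = r^2 mod 37 = 19^2 = 28
  bit 2 = 1: r = r^2 * 19 mod 37 = 28^2 * 19 = 7*19 = 22
  bit 3 = 1: r = r^2 * 19 mod 37 = 22^2 * 19 = 3*19 = 20
  bit 4 = 0: r = r^2 mod 37 = 20^2 = 30
  -> B = 30
s = B^a = 30^15 mod 37  (bits of 15 = 1111)
  bit 0 = 1: r = r^2 * 30 mod 37 = 1^2 * 30 = 1*30 = 30
  bit 1 = 1: r = r^2 * 30 mod 37 = 30^2 * 30 = 12*30 = 27
  bit 2 = 1: r = r^2 * 30 mod 37 = 27^2 * 30 = 26*30 = 3
  bit 3 = 1: r = r^2 * 30 mod 37 = 3^2 * 30 = 9*30 = 11
  -> s = B^a = 11

Answer: 11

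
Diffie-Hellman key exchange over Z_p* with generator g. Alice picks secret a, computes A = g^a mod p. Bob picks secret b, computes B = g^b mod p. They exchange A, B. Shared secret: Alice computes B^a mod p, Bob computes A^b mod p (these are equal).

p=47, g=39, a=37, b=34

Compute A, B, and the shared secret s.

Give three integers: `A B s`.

A = 39^37 mod 47  (bits of 37 = 100101)
  bit 0 = 1: r = r^2 * 39 mod 47 = 1^2 * 39 = 1*39 = 39
  bit 1 = 0: r = r^2 mod 47 = 39^2 = 17
  bit 2 = 0: r = r^2 mod 47 = 17^2 = 7
  bit 3 = 1: r = r^2 * 39 mod 47 = 7^2 * 39 = 2*39 = 31
  bit 4 = 0: r = r^2 mod 47 = 31^2 = 21
  bit 5 = 1: r = r^2 * 39 mod 47 = 21^2 * 39 = 18*39 = 44
  -> A = 44
B = 39^34 mod 47  (bits of 34 = 100010)
  bit 0 = 1: r = r^2 * 39 mod 47 = 1^2 * 39 = 1*39 = 39
  bit 1 = 0: r = r^2 mod 47 = 39^2 = 17
  bit 2 = 0: r = r^2 mod 47 = 17^2 = 7
  bit 3 = 0: r = r^2 mod 47 = 7^2 = 2
  bit 4 = 1: r = r^2 * 39 mod 47 = 2^2 * 39 = 4*39 = 15
  bit 5 = 0: r = r^2 mod 47 = 15^2 = 37
  -> B = 37
s = B^a = 37^37 mod 47  (bits of 37 = 100101)
  bit 0 = 1: r = r^2 * 37 mod 47 = 1^2 * 37 = 1*37 = 37
  bit 1 = 0: r = r^2 mod 47 = 37^2 = 6
  bit 2 = 0: r = r^2 mod 47 = 6^2 = 36
  bit 3 = 1: r = r^2 * 37 mod 47 = 36^2 * 37 = 27*37 = 12
  bit 4 = 0: r = r^2 mod 47 = 12^2 = 3
  bit 5 = 1: r = r^2 * 37 mod 47 = 3^2 * 37 = 9*37 = 4
  -> s = B^a = 4

Answer: 44 37 4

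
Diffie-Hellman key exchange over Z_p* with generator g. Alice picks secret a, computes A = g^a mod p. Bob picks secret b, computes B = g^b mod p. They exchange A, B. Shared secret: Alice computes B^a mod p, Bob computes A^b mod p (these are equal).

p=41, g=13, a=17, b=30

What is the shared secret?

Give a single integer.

Answer: 32

Derivation:
A = 13^17 mod 41  (bits of 17 = 10001)
  bit 0 = 1: r = r^2 * 13 mod 41 = 1^2 * 13 = 1*13 = 13
  bit 1 = 0: r = r^2 mod 41 = 13^2 = 5
  bit 2 = 0: r = r^2 mod 41 = 5^2 = 25
  bit 3 = 0: r = r^2 mod 41 = 25^2 = 10
  bit 4 = 1: r = r^2 * 13 mod 41 = 10^2 * 13 = 18*13 = 29
  -> A = 29
B = 13^30 mod 41  (bits of 30 = 11110)
  bit 0 = 1: r = r^2 * 13 mod 41 = 1^2 * 13 = 1*13 = 13
  bit 1 = 1: r = r^2 * 13 mod 41 = 13^2 * 13 = 5*13 = 24
  bit 2 = 1: r = r^2 * 13 mod 41 = 24^2 * 13 = 2*13 = 26
  bit 3 = 1: r = r^2 * 13 mod 41 = 26^2 * 13 = 20*13 = 14
  bit 4 = 0: r = r^2 mod 41 = 14^2 = 32
  -> B = 32
s = B^a = 32^17 mod 41  (bits of 17 = 10001)
  bit 0 = 1: r = r^2 * 32 mod 41 = 1^2 * 32 = 1*32 = 32
  bit 1 = 0: r = r^2 mod 41 = 32^2 = 40
  bit 2 = 0: r = r^2 mod 41 = 40^2 = 1
  bit 3 = 0: r = r^2 mod 41 = 1^2 = 1
  bit 4 = 1: r = r^2 * 32 mod 41 = 1^2 * 32 = 1*32 = 32
  -> s = B^a = 32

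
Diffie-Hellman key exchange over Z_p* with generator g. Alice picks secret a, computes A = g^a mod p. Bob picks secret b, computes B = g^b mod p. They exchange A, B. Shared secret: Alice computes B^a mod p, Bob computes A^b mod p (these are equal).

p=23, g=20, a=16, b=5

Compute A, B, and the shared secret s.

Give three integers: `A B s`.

A = 20^16 mod 23  (bits of 16 = 10000)
  bit 0 = 1: r = r^2 * 20 mod 23 = 1^2 * 20 = 1*20 = 20
  bit 1 = 0: r = r^2 mod 23 = 20^2 = 9
  bit 2 = 0: r = r^2 mod 23 = 9^2 = 12
  bit 3 = 0: r = r^2 mod 23 = 12^2 = 6
  bit 4 = 0: r = r^2 mod 23 = 6^2 = 13
  -> A = 13
B = 20^5 mod 23  (bits of 5 = 101)
  bit 0 = 1: r = r^2 * 20 mod 23 = 1^2 * 20 = 1*20 = 20
  bit 1 = 0: r = r^2 mod 23 = 20^2 = 9
  bit 2 = 1: r = r^2 * 20 mod 23 = 9^2 * 20 = 12*20 = 10
  -> B = 10
s = B^a = 10^16 mod 23  (bits of 16 = 10000)
  bit 0 = 1: r = r^2 * 10 mod 23 = 1^2 * 10 = 1*10 = 10
  bit 1 = 0: r = r^2 mod 23 = 10^2 = 8
  bit 2 = 0: r = r^2 mod 23 = 8^2 = 18
  bit 3 = 0: r = r^2 mod 23 = 18^2 = 2
  bit 4 = 0: r = r^2 mod 23 = 2^2 = 4
  -> s = B^a = 4

Answer: 13 10 4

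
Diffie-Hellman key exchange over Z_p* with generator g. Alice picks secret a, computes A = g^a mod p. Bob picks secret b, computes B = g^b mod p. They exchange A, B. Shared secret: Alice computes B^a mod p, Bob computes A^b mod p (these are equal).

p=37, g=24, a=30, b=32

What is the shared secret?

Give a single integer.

A = 24^30 mod 37  (bits of 30 = 11110)
  bit 0 = 1: r = r^2 * 24 mod 37 = 1^2 * 24 = 1*24 = 24
  bit 1 = 1: r = r^2 * 24 mod 37 = 24^2 * 24 = 21*24 = 23
  bit 2 = 1: r = r^2 * 24 mod 37 = 23^2 * 24 = 11*24 = 5
  bit 3 = 1: r = r^2 * 24 mod 37 = 5^2 * 24 = 25*24 = 8
  bit 4 = 0: r = r^2 mod 37 = 8^2 = 27
  -> A = 27
B = 24^32 mod 37  (bits of 32 = 100000)
  bit 0 = 1: r = r^2 * 24 mod 37 = 1^2 * 24 = 1*24 = 24
  bit 1 = 0: r = r^2 mod 37 = 24^2 = 21
  bit 2 = 0: r = r^2 mod 37 = 21^2 = 34
  bit 3 = 0: r = r^2 mod 37 = 34^2 = 9
  bit 4 = 0: r = r^2 mod 37 = 9^2 = 7
  bit 5 = 0: r = r^2 mod 37 = 7^2 = 12
  -> B = 12
s = B^a = 12^30 mod 37  (bits of 30 = 11110)
  bit 0 = 1: r = r^2 * 12 mod 37 = 1^2 * 12 = 1*12 = 12
  bit 1 = 1: r = r^2 * 12 mod 37 = 12^2 * 12 = 33*12 = 26
  bit 2 = 1: r = r^2 * 12 mod 37 = 26^2 * 12 = 10*12 = 9
  bit 3 = 1: r = r^2 * 12 mod 37 = 9^2 * 12 = 7*12 = 10
  bit 4 = 0: r = r^2 mod 37 = 10^2 = 26
  -> s = B^a = 26

Answer: 26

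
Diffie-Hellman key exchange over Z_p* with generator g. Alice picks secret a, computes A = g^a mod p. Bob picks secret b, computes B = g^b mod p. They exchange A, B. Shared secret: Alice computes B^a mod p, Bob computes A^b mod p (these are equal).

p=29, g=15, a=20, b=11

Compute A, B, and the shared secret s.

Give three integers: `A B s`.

A = 15^20 mod 29  (bits of 20 = 10100)
  bit 0 = 1: r = r^2 * 15 mod 29 = 1^2 * 15 = 1*15 = 15
  bit 1 = 0: r = r^2 mod 29 = 15^2 = 22
  bit 2 = 1: r = r^2 * 15 mod 29 = 22^2 * 15 = 20*15 = 10
  bit 3 = 0: r = r^2 mod 29 = 10^2 = 13
  bit 4 = 0: r = r^2 mod 29 = 13^2 = 24
  -> A = 24
B = 15^11 mod 29  (bits of 11 = 1011)
  bit 0 = 1: r = r^2 * 15 mod 29 = 1^2 * 15 = 1*15 = 15
  bit 1 = 0: r = r^2 mod 29 = 15^2 = 22
  bit 2 = 1: r = r^2 * 15 mod 29 = 22^2 * 15 = 20*15 = 10
  bit 3 = 1: r = r^2 * 15 mod 29 = 10^2 * 15 = 13*15 = 21
  -> B = 21
s = B^a = 21^20 mod 29  (bits of 20 = 10100)
  bit 0 = 1: r = r^2 * 21 mod 29 = 1^2 * 21 = 1*21 = 21
  bit 1 = 0: r = r^2 mod 29 = 21^2 = 6
  bit 2 = 1: r = r^2 * 21 mod 29 = 6^2 * 21 = 7*21 = 2
  bit 3 = 0: r = r^2 mod 29 = 2^2 = 4
  bit 4 = 0: r = r^2 mod 29 = 4^2 = 16
  -> s = B^a = 16

Answer: 24 21 16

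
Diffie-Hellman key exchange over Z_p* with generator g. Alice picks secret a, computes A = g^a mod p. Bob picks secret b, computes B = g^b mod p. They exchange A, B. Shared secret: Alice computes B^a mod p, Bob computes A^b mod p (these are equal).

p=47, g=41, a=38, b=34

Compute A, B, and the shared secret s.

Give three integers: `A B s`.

Answer: 2 14 27

Derivation:
A = 41^38 mod 47  (bits of 38 = 100110)
  bit 0 = 1: r = r^2 * 41 mod 47 = 1^2 * 41 = 1*41 = 41
  bit 1 = 0: r = r^2 mod 47 = 41^2 = 36
  bit 2 = 0: r = r^2 mod 47 = 36^2 = 27
  bit 3 = 1: r = r^2 * 41 mod 47 = 27^2 * 41 = 24*41 = 44
  bit 4 = 1: r = r^2 * 41 mod 47 = 44^2 * 41 = 9*41 = 40
  bit 5 = 0: r = r^2 mod 47 = 40^2 = 2
  -> A = 2
B = 41^34 mod 47  (bits of 34 = 100010)
  bit 0 = 1: r = r^2 * 41 mod 47 = 1^2 * 41 = 1*41 = 41
  bit 1 = 0: r = r^2 mod 47 = 41^2 = 36
  bit 2 = 0: r = r^2 mod 47 = 36^2 = 27
  bit 3 = 0: r = r^2 mod 47 = 27^2 = 24
  bit 4 = 1: r = r^2 * 41 mod 47 = 24^2 * 41 = 12*41 = 22
  bit 5 = 0: r = r^2 mod 47 = 22^2 = 14
  -> B = 14
s = B^a = 14^38 mod 47  (bits of 38 = 100110)
  bit 0 = 1: r = r^2 * 14 mod 47 = 1^2 * 14 = 1*14 = 14
  bit 1 = 0: r = r^2 mod 47 = 14^2 = 8
  bit 2 = 0: r = r^2 mod 47 = 8^2 = 17
  bit 3 = 1: r = r^2 * 14 mod 47 = 17^2 * 14 = 7*14 = 4
  bit 4 = 1: r = r^2 * 14 mod 47 = 4^2 * 14 = 16*14 = 36
  bit 5 = 0: r = r^2 mod 47 = 36^2 = 27
  -> s = B^a = 27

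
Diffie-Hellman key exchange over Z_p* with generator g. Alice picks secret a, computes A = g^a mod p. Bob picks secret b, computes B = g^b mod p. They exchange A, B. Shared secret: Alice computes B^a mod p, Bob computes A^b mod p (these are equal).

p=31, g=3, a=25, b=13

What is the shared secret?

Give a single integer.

Answer: 6

Derivation:
A = 3^25 mod 31  (bits of 25 = 11001)
  bit 0 = 1: r = r^2 * 3 mod 31 = 1^2 * 3 = 1*3 = 3
  bit 1 = 1: r = r^2 * 3 mod 31 = 3^2 * 3 = 9*3 = 27
  bit 2 = 0: r = r^2 mod 31 = 27^2 = 16
  bit 3 = 0: r = r^2 mod 31 = 16^2 = 8
  bit 4 = 1: r = r^2 * 3 mod 31 = 8^2 * 3 = 2*3 = 6
  -> A = 6
B = 3^13 mod 31  (bits of 13 = 1101)
  bit 0 = 1: r = r^2 * 3 mod 31 = 1^2 * 3 = 1*3 = 3
  bit 1 = 1: r = r^2 * 3 mod 31 = 3^2 * 3 = 9*3 = 27
  bit 2 = 0: r = r^2 mod 31 = 27^2 = 16
  bit 3 = 1: r = r^2 * 3 mod 31 = 16^2 * 3 = 8*3 = 24
  -> B = 24
s = B^a = 24^25 mod 31  (bits of 25 = 11001)
  bit 0 = 1: r = r^2 * 24 mod 31 = 1^2 * 24 = 1*24 = 24
  bit 1 = 1: r = r^2 * 24 mod 31 = 24^2 * 24 = 18*24 = 29
  bit 2 = 0: r = r^2 mod 31 = 29^2 = 4
  bit 3 = 0: r = r^2 mod 31 = 4^2 = 16
  bit 4 = 1: r = r^2 * 24 mod 31 = 16^2 * 24 = 8*24 = 6
  -> s = B^a = 6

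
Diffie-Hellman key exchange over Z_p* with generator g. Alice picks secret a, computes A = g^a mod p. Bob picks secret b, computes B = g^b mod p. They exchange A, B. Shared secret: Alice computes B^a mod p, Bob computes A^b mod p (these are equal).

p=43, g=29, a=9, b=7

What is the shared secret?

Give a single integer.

A = 29^9 mod 43  (bits of 9 = 1001)
  bit 0 = 1: r = r^2 * 29 mod 43 = 1^2 * 29 = 1*29 = 29
  bit 1 = 0: r = r^2 mod 43 = 29^2 = 24
  bit 2 = 0: r = r^2 mod 43 = 24^2 = 17
  bit 3 = 1: r = r^2 * 29 mod 43 = 17^2 * 29 = 31*29 = 39
  -> A = 39
B = 29^7 mod 43  (bits of 7 = 111)
  bit 0 = 1: r = r^2 * 29 mod 43 = 1^2 * 29 = 1*29 = 29
  bit 1 = 1: r = r^2 * 29 mod 43 = 29^2 * 29 = 24*29 = 8
  bit 2 = 1: r = r^2 * 29 mod 43 = 8^2 * 29 = 21*29 = 7
  -> B = 7
s = B^a = 7^9 mod 43  (bits of 9 = 1001)
  bit 0 = 1: r = r^2 * 7 mod 43 = 1^2 * 7 = 1*7 = 7
  bit 1 = 0: r = r^2 mod 43 = 7^2 = 6
  bit 2 = 0: r = r^2 mod 43 = 6^2 = 36
  bit 3 = 1: r = r^2 * 7 mod 43 = 36^2 * 7 = 6*7 = 42
  -> s = B^a = 42

Answer: 42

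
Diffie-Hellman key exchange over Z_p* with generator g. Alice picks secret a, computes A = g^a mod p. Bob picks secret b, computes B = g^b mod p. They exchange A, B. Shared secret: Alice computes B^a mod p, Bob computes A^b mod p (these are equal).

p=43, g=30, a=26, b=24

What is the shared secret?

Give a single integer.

Answer: 35

Derivation:
A = 30^26 mod 43  (bits of 26 = 11010)
  bit 0 = 1: r = r^2 * 30 mod 43 = 1^2 * 30 = 1*30 = 30
  bit 1 = 1: r = r^2 * 30 mod 43 = 30^2 * 30 = 40*30 = 39
  bit 2 = 0: r = r^2 mod 43 = 39^2 = 16
  bit 3 = 1: r = r^2 * 30 mod 43 = 16^2 * 30 = 41*30 = 26
  bit 4 = 0: r = r^2 mod 43 = 26^2 = 31
  -> A = 31
B = 30^24 mod 43  (bits of 24 = 11000)
  bit 0 = 1: r = r^2 * 30 mod 43 = 1^2 * 30 = 1*30 = 30
  bit 1 = 1: r = r^2 * 30 mod 43 = 30^2 * 30 = 40*30 = 39
  bit 2 = 0: r = r^2 mod 43 = 39^2 = 16
  bit 3 = 0: r = r^2 mod 43 = 16^2 = 41
  bit 4 = 0: r = r^2 mod 43 = 41^2 = 4
  -> B = 4
s = B^a = 4^26 mod 43  (bits of 26 = 11010)
  bit 0 = 1: r = r^2 * 4 mod 43 = 1^2 * 4 = 1*4 = 4
  bit 1 = 1: r = r^2 * 4 mod 43 = 4^2 * 4 = 16*4 = 21
  bit 2 = 0: r = r^2 mod 43 = 21^2 = 11
  bit 3 = 1: r = r^2 * 4 mod 43 = 11^2 * 4 = 35*4 = 11
  bit 4 = 0: r = r^2 mod 43 = 11^2 = 35
  -> s = B^a = 35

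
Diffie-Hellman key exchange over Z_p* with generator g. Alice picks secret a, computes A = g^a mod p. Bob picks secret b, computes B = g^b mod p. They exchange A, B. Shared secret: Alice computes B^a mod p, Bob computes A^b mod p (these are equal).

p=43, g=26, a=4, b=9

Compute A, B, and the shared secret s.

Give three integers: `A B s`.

Answer: 15 2 16

Derivation:
A = 26^4 mod 43  (bits of 4 = 100)
  bit 0 = 1: r = r^2 * 26 mod 43 = 1^2 * 26 = 1*26 = 26
  bit 1 = 0: r = r^2 mod 43 = 26^2 = 31
  bit 2 = 0: r = r^2 mod 43 = 31^2 = 15
  -> A = 15
B = 26^9 mod 43  (bits of 9 = 1001)
  bit 0 = 1: r = r^2 * 26 mod 43 = 1^2 * 26 = 1*26 = 26
  bit 1 = 0: r = r^2 mod 43 = 26^2 = 31
  bit 2 = 0: r = r^2 mod 43 = 31^2 = 15
  bit 3 = 1: r = r^2 * 26 mod 43 = 15^2 * 26 = 10*26 = 2
  -> B = 2
s = B^a = 2^4 mod 43  (bits of 4 = 100)
  bit 0 = 1: r = r^2 * 2 mod 43 = 1^2 * 2 = 1*2 = 2
  bit 1 = 0: r = r^2 mod 43 = 2^2 = 4
  bit 2 = 0: r = r^2 mod 43 = 4^2 = 16
  -> s = B^a = 16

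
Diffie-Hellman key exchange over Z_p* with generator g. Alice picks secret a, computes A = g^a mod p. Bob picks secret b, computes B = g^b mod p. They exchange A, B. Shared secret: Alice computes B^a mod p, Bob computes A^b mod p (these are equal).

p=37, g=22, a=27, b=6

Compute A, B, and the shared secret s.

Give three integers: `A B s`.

Answer: 31 27 36

Derivation:
A = 22^27 mod 37  (bits of 27 = 11011)
  bit 0 = 1: r = r^2 * 22 mod 37 = 1^2 * 22 = 1*22 = 22
  bit 1 = 1: r = r^2 * 22 mod 37 = 22^2 * 22 = 3*22 = 29
  bit 2 = 0: r = r^2 mod 37 = 29^2 = 27
  bit 3 = 1: r = r^2 * 22 mod 37 = 27^2 * 22 = 26*22 = 17
  bit 4 = 1: r = r^2 * 22 mod 37 = 17^2 * 22 = 30*22 = 31
  -> A = 31
B = 22^6 mod 37  (bits of 6 = 110)
  bit 0 = 1: r = r^2 * 22 mod 37 = 1^2 * 22 = 1*22 = 22
  bit 1 = 1: r = r^2 * 22 mod 37 = 22^2 * 22 = 3*22 = 29
  bit 2 = 0: r = r^2 mod 37 = 29^2 = 27
  -> B = 27
s = B^a = 27^27 mod 37  (bits of 27 = 11011)
  bit 0 = 1: r = r^2 * 27 mod 37 = 1^2 * 27 = 1*27 = 27
  bit 1 = 1: r = r^2 * 27 mod 37 = 27^2 * 27 = 26*27 = 36
  bit 2 = 0: r = r^2 mod 37 = 36^2 = 1
  bit 3 = 1: r = r^2 * 27 mod 37 = 1^2 * 27 = 1*27 = 27
  bit 4 = 1: r = r^2 * 27 mod 37 = 27^2 * 27 = 26*27 = 36
  -> s = B^a = 36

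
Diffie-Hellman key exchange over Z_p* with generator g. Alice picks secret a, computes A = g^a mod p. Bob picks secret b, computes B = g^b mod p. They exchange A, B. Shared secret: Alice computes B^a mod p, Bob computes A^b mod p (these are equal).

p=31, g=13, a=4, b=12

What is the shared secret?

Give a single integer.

A = 13^4 mod 31  (bits of 4 = 100)
  bit 0 = 1: r = r^2 * 13 mod 31 = 1^2 * 13 = 1*13 = 13
  bit 1 = 0: r = r^2 mod 31 = 13^2 = 14
  bit 2 = 0: r = r^2 mod 31 = 14^2 = 10
  -> A = 10
B = 13^12 mod 31  (bits of 12 = 1100)
  bit 0 = 1: r = r^2 * 13 mod 31 = 1^2 * 13 = 1*13 = 13
  bit 1 = 1: r = r^2 * 13 mod 31 = 13^2 * 13 = 14*13 = 27
  bit 2 = 0: r = r^2 mod 31 = 27^2 = 16
  bit 3 = 0: r = r^2 mod 31 = 16^2 = 8
  -> B = 8
s = B^a = 8^4 mod 31  (bits of 4 = 100)
  bit 0 = 1: r = r^2 * 8 mod 31 = 1^2 * 8 = 1*8 = 8
  bit 1 = 0: r = r^2 mod 31 = 8^2 = 2
  bit 2 = 0: r = r^2 mod 31 = 2^2 = 4
  -> s = B^a = 4

Answer: 4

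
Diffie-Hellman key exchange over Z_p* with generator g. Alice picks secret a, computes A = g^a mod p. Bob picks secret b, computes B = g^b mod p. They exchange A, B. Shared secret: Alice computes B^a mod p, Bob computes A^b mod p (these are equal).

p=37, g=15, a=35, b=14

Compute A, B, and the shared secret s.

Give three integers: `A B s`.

A = 15^35 mod 37  (bits of 35 = 100011)
  bit 0 = 1: r = r^2 * 15 mod 37 = 1^2 * 15 = 1*15 = 15
  bit 1 = 0: r = r^2 mod 37 = 15^2 = 3
  bit 2 = 0: r = r^2 mod 37 = 3^2 = 9
  bit 3 = 0: r = r^2 mod 37 = 9^2 = 7
  bit 4 = 1: r = r^2 * 15 mod 37 = 7^2 * 15 = 12*15 = 32
  bit 5 = 1: r = r^2 * 15 mod 37 = 32^2 * 15 = 25*15 = 5
  -> A = 5
B = 15^14 mod 37  (bits of 14 = 1110)
  bit 0 = 1: r = r^2 * 15 mod 37 = 1^2 * 15 = 1*15 = 15
  bit 1 = 1: r = r^2 * 15 mod 37 = 15^2 * 15 = 3*15 = 8
  bit 2 = 1: r = r^2 * 15 mod 37 = 8^2 * 15 = 27*15 = 35
  bit 3 = 0: r = r^2 mod 37 = 35^2 = 4
  -> B = 4
s = B^a = 4^35 mod 37  (bits of 35 = 100011)
  bit 0 = 1: r = r^2 * 4 mod 37 = 1^2 * 4 = 1*4 = 4
  bit 1 = 0: r = r^2 mod 37 = 4^2 = 16
  bit 2 = 0: r = r^2 mod 37 = 16^2 = 34
  bit 3 = 0: r = r^2 mod 37 = 34^2 = 9
  bit 4 = 1: r = r^2 * 4 mod 37 = 9^2 * 4 = 7*4 = 28
  bit 5 = 1: r = r^2 * 4 mod 37 = 28^2 * 4 = 7*4 = 28
  -> s = B^a = 28

Answer: 5 4 28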